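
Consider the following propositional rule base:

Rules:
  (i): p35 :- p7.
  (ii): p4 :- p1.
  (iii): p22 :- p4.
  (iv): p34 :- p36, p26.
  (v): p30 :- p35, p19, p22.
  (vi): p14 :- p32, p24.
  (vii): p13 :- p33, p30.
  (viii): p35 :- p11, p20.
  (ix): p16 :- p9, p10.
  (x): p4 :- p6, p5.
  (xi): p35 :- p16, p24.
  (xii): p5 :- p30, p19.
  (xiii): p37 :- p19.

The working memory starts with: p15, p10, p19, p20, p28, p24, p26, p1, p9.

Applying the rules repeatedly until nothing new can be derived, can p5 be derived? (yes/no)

yes

Round 1 — (ii), (ix), (xiii), derive p4, p16, p37.
Round 2 — (iii), (xi), derive p22, p35.
Round 3 — (v), derive p30.
Round 4 — (xii), derive p5.
p5 appears in round 4, so it is derivable.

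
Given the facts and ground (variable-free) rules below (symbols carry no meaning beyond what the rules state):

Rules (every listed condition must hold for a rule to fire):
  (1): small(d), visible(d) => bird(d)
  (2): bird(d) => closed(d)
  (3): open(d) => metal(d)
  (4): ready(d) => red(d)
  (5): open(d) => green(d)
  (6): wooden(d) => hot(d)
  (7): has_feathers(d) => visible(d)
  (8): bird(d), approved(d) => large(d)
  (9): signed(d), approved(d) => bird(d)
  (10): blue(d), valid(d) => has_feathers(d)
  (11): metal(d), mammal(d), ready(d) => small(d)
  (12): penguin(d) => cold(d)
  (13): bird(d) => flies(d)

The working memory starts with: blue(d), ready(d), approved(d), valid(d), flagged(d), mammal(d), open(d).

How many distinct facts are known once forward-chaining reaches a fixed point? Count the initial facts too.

17

Round 1: (3) [open(d) => metal(d)]; (4) [ready(d) => red(d)]; (5) [open(d) => green(d)]; (10) [blue(d), valid(d) => has_feathers(d)]. New: metal(d), red(d), green(d), has_feathers(d).
Round 2: (7) [has_feathers(d) => visible(d)]; (11) [metal(d), mammal(d), ready(d) => small(d)]. New: visible(d), small(d).
Round 3: (1) [small(d), visible(d) => bird(d)]. New: bird(d).
Round 4: (2) [bird(d) => closed(d)]; (8) [bird(d), approved(d) => large(d)]; (13) [bird(d) => flies(d)]. New: closed(d), large(d), flies(d).
Closure: {approved(d), bird(d), blue(d), closed(d), flagged(d), flies(d), green(d), has_feathers(d), large(d), mammal(d), metal(d), open(d), ready(d), red(d), small(d), valid(d), visible(d)} — 17 facts.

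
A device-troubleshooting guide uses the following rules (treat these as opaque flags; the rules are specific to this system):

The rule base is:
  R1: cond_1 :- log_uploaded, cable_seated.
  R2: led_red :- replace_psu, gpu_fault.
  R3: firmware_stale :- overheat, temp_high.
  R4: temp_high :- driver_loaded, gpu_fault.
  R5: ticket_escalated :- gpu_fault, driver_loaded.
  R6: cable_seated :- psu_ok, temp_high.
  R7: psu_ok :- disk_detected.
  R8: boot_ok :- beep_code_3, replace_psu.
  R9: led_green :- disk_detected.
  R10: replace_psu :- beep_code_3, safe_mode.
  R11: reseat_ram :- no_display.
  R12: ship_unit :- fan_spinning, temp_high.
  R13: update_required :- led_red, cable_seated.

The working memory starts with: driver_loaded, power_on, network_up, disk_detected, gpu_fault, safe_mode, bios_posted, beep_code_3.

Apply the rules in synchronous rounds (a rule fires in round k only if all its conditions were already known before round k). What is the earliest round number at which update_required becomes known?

[1] R4 [temp_high :- driver_loaded, gpu_fault.]; R5 [ticket_escalated :- gpu_fault, driver_loaded.]; R7 [psu_ok :- disk_detected.]; R9 [led_green :- disk_detected.]; R10 [replace_psu :- beep_code_3, safe_mode.]. ⇒ new: temp_high, ticket_escalated, psu_ok, led_green, replace_psu.
[2] R2 [led_red :- replace_psu, gpu_fault.]; R6 [cable_seated :- psu_ok, temp_high.]; R8 [boot_ok :- beep_code_3, replace_psu.]. ⇒ new: led_red, cable_seated, boot_ok.
[3] R13 [update_required :- led_red, cable_seated.]. ⇒ new: update_required.
update_required first appears in round 3.

3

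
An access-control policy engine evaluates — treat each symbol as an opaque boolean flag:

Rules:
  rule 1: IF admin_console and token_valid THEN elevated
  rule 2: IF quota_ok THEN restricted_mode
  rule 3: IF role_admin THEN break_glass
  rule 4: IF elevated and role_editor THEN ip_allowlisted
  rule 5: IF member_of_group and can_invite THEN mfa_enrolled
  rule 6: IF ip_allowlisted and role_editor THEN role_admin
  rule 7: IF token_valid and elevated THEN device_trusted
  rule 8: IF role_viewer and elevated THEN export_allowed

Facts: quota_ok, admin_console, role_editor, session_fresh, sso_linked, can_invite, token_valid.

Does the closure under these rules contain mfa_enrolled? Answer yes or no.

no

[1] rule 1 [IF admin_console and token_valid THEN elevated]; rule 2 [IF quota_ok THEN restricted_mode]. ⇒ new: elevated, restricted_mode.
[2] rule 4 [IF elevated and role_editor THEN ip_allowlisted]; rule 7 [IF token_valid and elevated THEN device_trusted]. ⇒ new: ip_allowlisted, device_trusted.
[3] rule 6 [IF ip_allowlisted and role_editor THEN role_admin]. ⇒ new: role_admin.
[4] rule 3 [IF role_admin THEN break_glass]. ⇒ new: break_glass.
Fixed point reached. mfa_enrolled is concluded only by rule 5; rule 5 needs member_of_group (never derived).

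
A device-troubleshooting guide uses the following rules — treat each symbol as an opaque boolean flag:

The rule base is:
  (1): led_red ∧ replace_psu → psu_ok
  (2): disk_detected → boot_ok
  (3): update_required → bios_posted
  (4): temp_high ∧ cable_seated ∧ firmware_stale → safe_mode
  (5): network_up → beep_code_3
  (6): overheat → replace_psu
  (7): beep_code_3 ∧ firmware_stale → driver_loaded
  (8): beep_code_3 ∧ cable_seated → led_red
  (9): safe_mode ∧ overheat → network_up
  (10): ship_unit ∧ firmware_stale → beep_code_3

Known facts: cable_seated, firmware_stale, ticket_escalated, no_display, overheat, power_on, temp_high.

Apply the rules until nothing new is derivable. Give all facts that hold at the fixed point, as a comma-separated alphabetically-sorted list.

beep_code_3, cable_seated, driver_loaded, firmware_stale, led_red, network_up, no_display, overheat, power_on, psu_ok, replace_psu, safe_mode, temp_high, ticket_escalated

Round 1 — (4), (6), derive safe_mode, replace_psu.
Round 2 — (9), derive network_up.
Round 3 — (5), derive beep_code_3.
Round 4 — (7), (8), derive driver_loaded, led_red.
Round 5 — (1), derive psu_ok.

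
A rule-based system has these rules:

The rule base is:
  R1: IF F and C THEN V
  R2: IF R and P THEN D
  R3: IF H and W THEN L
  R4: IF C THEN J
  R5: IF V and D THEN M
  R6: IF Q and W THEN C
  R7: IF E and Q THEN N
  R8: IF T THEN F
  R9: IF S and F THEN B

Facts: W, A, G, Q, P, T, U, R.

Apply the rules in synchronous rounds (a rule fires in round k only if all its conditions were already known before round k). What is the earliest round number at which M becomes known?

Round 1 fires R2, R6, R8, giving D, C, F.
Round 2 fires R1, R4, giving V, J.
Round 3 fires R5, giving M.
M first appears in round 3.

3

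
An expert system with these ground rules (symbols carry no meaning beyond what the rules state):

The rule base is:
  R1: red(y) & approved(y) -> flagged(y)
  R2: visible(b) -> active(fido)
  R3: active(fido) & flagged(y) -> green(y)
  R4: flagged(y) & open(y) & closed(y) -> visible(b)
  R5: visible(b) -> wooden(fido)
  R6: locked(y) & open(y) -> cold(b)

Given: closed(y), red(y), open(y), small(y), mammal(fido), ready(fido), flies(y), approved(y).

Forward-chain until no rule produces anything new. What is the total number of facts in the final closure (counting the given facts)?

13

Round 1 — R1, derive flagged(y).
Round 2 — R4, derive visible(b).
Round 3 — R2, R5, derive active(fido), wooden(fido).
Round 4 — R3, derive green(y).
Closure: {active(fido), approved(y), closed(y), flagged(y), flies(y), green(y), mammal(fido), open(y), ready(fido), red(y), small(y), visible(b), wooden(fido)} — 13 facts.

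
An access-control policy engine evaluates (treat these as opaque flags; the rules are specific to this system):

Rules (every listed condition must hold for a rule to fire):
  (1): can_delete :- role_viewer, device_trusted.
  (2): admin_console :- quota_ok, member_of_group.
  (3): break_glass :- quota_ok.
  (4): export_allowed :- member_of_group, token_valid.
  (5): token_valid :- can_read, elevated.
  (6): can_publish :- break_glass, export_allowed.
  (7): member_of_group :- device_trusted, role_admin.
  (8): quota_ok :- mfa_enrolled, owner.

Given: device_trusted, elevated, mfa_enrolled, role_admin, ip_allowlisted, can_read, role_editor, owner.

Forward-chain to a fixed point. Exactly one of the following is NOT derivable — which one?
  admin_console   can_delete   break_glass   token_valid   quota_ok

can_delete

Round 1: (5) [token_valid :- can_read, elevated.]; (7) [member_of_group :- device_trusted, role_admin.]; (8) [quota_ok :- mfa_enrolled, owner.]. New: token_valid, member_of_group, quota_ok.
Round 2: (2) [admin_console :- quota_ok, member_of_group.]; (3) [break_glass :- quota_ok.]; (4) [export_allowed :- member_of_group, token_valid.]. New: admin_console, break_glass, export_allowed.
Round 3: (6) [can_publish :- break_glass, export_allowed.]. New: can_publish.
Derived: quota_ok (round 1), break_glass (round 2), admin_console (round 2), token_valid (round 1). can_delete never appears in any round.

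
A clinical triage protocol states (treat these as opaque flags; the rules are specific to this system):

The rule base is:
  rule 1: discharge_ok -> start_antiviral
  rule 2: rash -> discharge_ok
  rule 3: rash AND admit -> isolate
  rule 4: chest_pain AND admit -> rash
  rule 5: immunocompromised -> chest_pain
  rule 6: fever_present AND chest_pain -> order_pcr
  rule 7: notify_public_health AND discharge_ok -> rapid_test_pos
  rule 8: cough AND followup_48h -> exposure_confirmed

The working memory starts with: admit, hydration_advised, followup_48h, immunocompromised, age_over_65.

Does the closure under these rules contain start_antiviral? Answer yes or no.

yes

Round 1 — rule 5, derive chest_pain.
Round 2 — rule 4, derive rash.
Round 3 — rule 2, rule 3, derive discharge_ok, isolate.
Round 4 — rule 1, derive start_antiviral.
start_antiviral appears in round 4, so it is derivable.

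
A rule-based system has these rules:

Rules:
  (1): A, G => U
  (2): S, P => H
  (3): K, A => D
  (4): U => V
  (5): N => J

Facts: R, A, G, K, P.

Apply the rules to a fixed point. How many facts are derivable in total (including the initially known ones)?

[1] (1) [A, G => U]; (3) [K, A => D]. ⇒ new: U, D.
[2] (4) [U => V]. ⇒ new: V.
Closure: {A, D, G, K, P, R, U, V} — 8 facts.

8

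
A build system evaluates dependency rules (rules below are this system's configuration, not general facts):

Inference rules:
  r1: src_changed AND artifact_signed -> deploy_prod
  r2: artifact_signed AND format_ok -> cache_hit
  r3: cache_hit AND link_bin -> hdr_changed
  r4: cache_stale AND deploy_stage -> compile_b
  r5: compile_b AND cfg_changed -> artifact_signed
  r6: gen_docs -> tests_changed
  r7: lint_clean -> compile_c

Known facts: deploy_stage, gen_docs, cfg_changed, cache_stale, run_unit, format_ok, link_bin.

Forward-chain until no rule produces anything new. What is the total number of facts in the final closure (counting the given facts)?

Round 1 fires r4, r6, giving compile_b, tests_changed.
Round 2 fires r5, giving artifact_signed.
Round 3 fires r2, giving cache_hit.
Round 4 fires r3, giving hdr_changed.
Closure: {artifact_signed, cache_hit, cache_stale, cfg_changed, compile_b, deploy_stage, format_ok, gen_docs, hdr_changed, link_bin, run_unit, tests_changed} — 12 facts.

12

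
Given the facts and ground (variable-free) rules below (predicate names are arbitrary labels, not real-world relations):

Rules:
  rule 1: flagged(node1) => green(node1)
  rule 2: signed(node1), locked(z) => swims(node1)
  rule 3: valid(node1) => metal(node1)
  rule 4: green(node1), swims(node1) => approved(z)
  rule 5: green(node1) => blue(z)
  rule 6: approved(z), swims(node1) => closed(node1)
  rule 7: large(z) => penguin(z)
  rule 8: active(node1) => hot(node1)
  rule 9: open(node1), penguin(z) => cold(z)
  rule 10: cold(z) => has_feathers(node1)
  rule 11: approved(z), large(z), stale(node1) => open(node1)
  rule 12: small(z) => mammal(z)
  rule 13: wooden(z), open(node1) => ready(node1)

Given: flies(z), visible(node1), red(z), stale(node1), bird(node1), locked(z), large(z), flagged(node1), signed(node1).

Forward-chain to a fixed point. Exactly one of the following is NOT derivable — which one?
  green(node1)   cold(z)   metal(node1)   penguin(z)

metal(node1)

Round 1: rule 1 [flagged(node1) => green(node1)]; rule 2 [signed(node1), locked(z) => swims(node1)]; rule 7 [large(z) => penguin(z)]. New: green(node1), swims(node1), penguin(z).
Round 2: rule 4 [green(node1), swims(node1) => approved(z)]; rule 5 [green(node1) => blue(z)]. New: approved(z), blue(z).
Round 3: rule 6 [approved(z), swims(node1) => closed(node1)]; rule 11 [approved(z), large(z), stale(node1) => open(node1)]. New: closed(node1), open(node1).
Round 4: rule 9 [open(node1), penguin(z) => cold(z)]. New: cold(z).
Round 5: rule 10 [cold(z) => has_feathers(node1)]. New: has_feathers(node1).
Derived: green(node1) (round 1), penguin(z) (round 1), cold(z) (round 4). metal(node1) never appears in any round.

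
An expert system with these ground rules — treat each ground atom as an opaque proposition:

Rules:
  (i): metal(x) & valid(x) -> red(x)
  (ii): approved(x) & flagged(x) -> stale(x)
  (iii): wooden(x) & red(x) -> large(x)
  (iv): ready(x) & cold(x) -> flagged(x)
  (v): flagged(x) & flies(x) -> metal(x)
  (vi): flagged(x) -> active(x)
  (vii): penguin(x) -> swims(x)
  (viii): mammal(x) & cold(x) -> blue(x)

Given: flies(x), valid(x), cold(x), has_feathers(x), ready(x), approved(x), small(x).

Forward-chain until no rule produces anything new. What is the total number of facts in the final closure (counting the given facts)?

12

[1] (iv) [ready(x) & cold(x) -> flagged(x)]. ⇒ new: flagged(x).
[2] (ii) [approved(x) & flagged(x) -> stale(x)]; (v) [flagged(x) & flies(x) -> metal(x)]; (vi) [flagged(x) -> active(x)]. ⇒ new: stale(x), metal(x), active(x).
[3] (i) [metal(x) & valid(x) -> red(x)]. ⇒ new: red(x).
Closure: {active(x), approved(x), cold(x), flagged(x), flies(x), has_feathers(x), metal(x), ready(x), red(x), small(x), stale(x), valid(x)} — 12 facts.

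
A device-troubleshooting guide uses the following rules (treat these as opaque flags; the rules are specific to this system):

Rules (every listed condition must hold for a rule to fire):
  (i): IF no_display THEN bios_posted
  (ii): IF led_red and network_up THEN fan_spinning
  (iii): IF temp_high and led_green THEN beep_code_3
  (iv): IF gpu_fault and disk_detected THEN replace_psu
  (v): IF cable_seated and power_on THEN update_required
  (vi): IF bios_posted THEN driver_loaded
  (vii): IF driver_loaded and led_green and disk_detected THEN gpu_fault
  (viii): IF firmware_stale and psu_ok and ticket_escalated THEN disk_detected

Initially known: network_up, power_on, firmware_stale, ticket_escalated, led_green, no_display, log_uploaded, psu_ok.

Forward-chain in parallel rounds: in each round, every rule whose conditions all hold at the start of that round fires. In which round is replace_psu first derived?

Round 1 — (i), (viii), derive bios_posted, disk_detected.
Round 2 — (vi), derive driver_loaded.
Round 3 — (vii), derive gpu_fault.
Round 4 — (iv), derive replace_psu.
replace_psu first appears in round 4.

4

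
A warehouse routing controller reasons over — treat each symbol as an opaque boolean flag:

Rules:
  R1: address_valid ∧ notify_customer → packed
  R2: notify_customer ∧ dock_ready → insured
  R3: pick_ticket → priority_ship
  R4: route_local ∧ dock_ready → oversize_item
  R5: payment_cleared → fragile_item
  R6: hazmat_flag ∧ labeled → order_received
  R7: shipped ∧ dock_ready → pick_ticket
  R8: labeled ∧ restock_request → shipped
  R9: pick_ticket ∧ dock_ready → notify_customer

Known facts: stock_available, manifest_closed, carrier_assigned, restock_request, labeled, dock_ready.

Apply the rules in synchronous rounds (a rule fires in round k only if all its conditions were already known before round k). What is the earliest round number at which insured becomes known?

Round 1: R8 [labeled ∧ restock_request → shipped]. New: shipped.
Round 2: R7 [shipped ∧ dock_ready → pick_ticket]. New: pick_ticket.
Round 3: R3 [pick_ticket → priority_ship]; R9 [pick_ticket ∧ dock_ready → notify_customer]. New: priority_ship, notify_customer.
Round 4: R2 [notify_customer ∧ dock_ready → insured]. New: insured.
insured first appears in round 4.

4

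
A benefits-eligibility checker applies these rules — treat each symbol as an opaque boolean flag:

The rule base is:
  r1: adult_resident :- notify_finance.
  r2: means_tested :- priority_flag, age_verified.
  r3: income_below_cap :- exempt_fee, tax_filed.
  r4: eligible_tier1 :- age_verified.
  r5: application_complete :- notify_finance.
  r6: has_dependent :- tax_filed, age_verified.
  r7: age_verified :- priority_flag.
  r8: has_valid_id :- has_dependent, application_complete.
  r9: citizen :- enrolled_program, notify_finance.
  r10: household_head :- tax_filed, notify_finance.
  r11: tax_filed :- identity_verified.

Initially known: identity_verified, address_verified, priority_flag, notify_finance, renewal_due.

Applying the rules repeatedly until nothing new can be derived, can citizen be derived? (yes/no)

Round 1 — r1, r5, r7, r11, derive adult_resident, application_complete, age_verified, tax_filed.
Round 2 — r2, r4, r6, r10, derive means_tested, eligible_tier1, has_dependent, household_head.
Round 3 — r8, derive has_valid_id.
Fixed point reached. citizen is concluded only by r9; r9 needs enrolled_program (never derived).

no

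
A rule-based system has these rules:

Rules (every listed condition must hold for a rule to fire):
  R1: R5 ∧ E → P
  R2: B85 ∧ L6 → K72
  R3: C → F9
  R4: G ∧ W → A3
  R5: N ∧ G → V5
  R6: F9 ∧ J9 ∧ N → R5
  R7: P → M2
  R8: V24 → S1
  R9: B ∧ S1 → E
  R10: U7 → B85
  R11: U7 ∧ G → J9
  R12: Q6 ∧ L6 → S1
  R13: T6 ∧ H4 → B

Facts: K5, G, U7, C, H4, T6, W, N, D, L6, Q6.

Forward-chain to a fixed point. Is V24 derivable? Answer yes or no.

no

Round 1: R3 [C → F9]; R4 [G ∧ W → A3]; R5 [N ∧ G → V5]; R10 [U7 → B85]; R11 [U7 ∧ G → J9]; R12 [Q6 ∧ L6 → S1]; R13 [T6 ∧ H4 → B]. Adds F9, A3, V5, B85, J9, S1, B.
Round 2: R2 [B85 ∧ L6 → K72]; R6 [F9 ∧ J9 ∧ N → R5]; R9 [B ∧ S1 → E]. Adds K72, R5, E.
Round 3: R1 [R5 ∧ E → P]. Adds P.
Round 4: R7 [P → M2]. Adds M2.
Fixed point reached. No rule has V24 as a consequent, and it is not given.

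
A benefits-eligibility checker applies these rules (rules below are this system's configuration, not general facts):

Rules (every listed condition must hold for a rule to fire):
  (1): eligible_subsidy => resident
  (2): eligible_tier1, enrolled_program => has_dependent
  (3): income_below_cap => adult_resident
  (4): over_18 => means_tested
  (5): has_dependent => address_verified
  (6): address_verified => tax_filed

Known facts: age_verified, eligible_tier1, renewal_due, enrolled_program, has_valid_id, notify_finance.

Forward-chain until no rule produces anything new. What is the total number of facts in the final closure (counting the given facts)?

9

Round 1 — (2), derive has_dependent.
Round 2 — (5), derive address_verified.
Round 3 — (6), derive tax_filed.
Closure: {address_verified, age_verified, eligible_tier1, enrolled_program, has_dependent, has_valid_id, notify_finance, renewal_due, tax_filed} — 9 facts.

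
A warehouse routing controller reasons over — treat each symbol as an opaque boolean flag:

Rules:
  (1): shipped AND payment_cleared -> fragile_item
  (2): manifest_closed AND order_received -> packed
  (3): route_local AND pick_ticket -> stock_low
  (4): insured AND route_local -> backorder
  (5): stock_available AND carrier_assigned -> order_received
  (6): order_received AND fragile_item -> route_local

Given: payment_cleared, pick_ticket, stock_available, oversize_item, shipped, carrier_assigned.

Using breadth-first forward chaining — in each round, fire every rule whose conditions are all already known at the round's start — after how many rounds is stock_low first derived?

3

[1] (1) [shipped AND payment_cleared -> fragile_item]; (5) [stock_available AND carrier_assigned -> order_received]. ⇒ new: fragile_item, order_received.
[2] (6) [order_received AND fragile_item -> route_local]. ⇒ new: route_local.
[3] (3) [route_local AND pick_ticket -> stock_low]. ⇒ new: stock_low.
stock_low first appears in round 3.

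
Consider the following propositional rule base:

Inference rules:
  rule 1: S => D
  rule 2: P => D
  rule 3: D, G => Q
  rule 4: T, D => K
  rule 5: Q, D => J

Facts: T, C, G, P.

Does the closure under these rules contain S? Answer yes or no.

Round 1: rule 2 [P => D]. New: D.
Round 2: rule 3 [D, G => Q]; rule 4 [T, D => K]. New: Q, K.
Round 3: rule 5 [Q, D => J]. New: J.
Fixed point reached. No rule has S as a consequent, and it is not given.

no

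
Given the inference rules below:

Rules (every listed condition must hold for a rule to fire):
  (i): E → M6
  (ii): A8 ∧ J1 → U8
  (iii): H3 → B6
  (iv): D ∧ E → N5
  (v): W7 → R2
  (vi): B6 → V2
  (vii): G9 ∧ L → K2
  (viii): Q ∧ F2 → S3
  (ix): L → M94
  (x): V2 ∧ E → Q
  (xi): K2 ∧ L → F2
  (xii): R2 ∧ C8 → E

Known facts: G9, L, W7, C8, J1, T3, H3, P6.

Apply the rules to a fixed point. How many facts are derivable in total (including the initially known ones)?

18

Round 1: (iii) [H3 → B6]; (v) [W7 → R2]; (vii) [G9 ∧ L → K2]; (ix) [L → M94]. Adds B6, R2, K2, M94.
Round 2: (vi) [B6 → V2]; (xi) [K2 ∧ L → F2]; (xii) [R2 ∧ C8 → E]. Adds V2, F2, E.
Round 3: (i) [E → M6]; (x) [V2 ∧ E → Q]. Adds M6, Q.
Round 4: (viii) [Q ∧ F2 → S3]. Adds S3.
Closure: {B6, C8, E, F2, G9, H3, J1, K2, L, M6, M94, P6, Q, R2, S3, T3, V2, W7} — 18 facts.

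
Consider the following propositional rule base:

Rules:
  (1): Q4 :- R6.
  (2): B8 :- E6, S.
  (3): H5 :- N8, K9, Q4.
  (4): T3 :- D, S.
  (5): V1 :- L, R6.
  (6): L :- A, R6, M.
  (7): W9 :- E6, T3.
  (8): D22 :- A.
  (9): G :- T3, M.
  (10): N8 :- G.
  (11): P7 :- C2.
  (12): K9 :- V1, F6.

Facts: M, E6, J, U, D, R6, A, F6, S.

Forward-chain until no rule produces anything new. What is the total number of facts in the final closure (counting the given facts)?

Round 1 — (1), (2), (4), (6), (8), derive Q4, B8, T3, L, D22.
Round 2 — (5), (7), (9), derive V1, W9, G.
Round 3 — (10), (12), derive N8, K9.
Round 4 — (3), derive H5.
Closure: {A, B8, D, D22, E6, F6, G, H5, J, K9, L, M, N8, Q4, R6, S, T3, U, V1, W9} — 20 facts.

20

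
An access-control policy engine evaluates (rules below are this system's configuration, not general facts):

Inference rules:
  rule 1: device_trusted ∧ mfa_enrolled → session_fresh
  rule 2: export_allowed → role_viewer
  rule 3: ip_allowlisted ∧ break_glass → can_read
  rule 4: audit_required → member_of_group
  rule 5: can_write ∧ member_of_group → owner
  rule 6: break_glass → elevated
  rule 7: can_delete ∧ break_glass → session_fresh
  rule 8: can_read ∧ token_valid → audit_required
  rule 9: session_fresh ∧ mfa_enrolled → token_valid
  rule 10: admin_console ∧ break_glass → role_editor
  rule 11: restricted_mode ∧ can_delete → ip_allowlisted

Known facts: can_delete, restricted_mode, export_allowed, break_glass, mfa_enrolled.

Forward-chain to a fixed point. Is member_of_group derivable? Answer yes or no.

yes

[1] rule 2 [export_allowed → role_viewer]; rule 6 [break_glass → elevated]; rule 7 [can_delete ∧ break_glass → session_fresh]; rule 11 [restricted_mode ∧ can_delete → ip_allowlisted]. ⇒ new: role_viewer, elevated, session_fresh, ip_allowlisted.
[2] rule 3 [ip_allowlisted ∧ break_glass → can_read]; rule 9 [session_fresh ∧ mfa_enrolled → token_valid]. ⇒ new: can_read, token_valid.
[3] rule 8 [can_read ∧ token_valid → audit_required]. ⇒ new: audit_required.
[4] rule 4 [audit_required → member_of_group]. ⇒ new: member_of_group.
member_of_group appears in round 4, so it is derivable.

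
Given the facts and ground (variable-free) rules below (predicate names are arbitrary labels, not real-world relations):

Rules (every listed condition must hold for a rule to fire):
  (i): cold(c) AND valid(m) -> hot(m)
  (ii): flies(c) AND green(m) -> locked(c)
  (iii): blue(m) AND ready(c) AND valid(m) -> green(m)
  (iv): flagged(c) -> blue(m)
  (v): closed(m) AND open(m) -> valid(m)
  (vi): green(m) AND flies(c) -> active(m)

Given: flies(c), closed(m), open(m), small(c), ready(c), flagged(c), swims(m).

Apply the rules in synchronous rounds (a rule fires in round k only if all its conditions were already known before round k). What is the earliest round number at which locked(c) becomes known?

3

Round 1: (iv) [flagged(c) -> blue(m)]; (v) [closed(m) AND open(m) -> valid(m)]. Adds blue(m), valid(m).
Round 2: (iii) [blue(m) AND ready(c) AND valid(m) -> green(m)]. Adds green(m).
Round 3: (ii) [flies(c) AND green(m) -> locked(c)]; (vi) [green(m) AND flies(c) -> active(m)]. Adds locked(c), active(m).
locked(c) first appears in round 3.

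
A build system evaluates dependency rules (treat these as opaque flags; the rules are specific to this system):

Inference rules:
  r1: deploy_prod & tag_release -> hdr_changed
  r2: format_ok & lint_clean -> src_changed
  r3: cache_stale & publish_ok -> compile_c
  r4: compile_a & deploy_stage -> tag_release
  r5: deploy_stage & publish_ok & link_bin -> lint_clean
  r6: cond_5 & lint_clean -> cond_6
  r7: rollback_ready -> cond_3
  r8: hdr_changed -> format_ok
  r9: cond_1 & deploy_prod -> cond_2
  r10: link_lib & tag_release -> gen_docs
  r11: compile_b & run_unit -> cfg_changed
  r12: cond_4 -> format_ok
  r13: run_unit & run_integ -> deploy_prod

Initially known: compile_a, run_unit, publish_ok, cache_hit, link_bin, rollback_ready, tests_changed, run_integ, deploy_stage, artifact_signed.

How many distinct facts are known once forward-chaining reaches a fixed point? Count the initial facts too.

17

Round 1 — r4, r5, r7, r13, derive tag_release, lint_clean, cond_3, deploy_prod.
Round 2 — r1, derive hdr_changed.
Round 3 — r8, derive format_ok.
Round 4 — r2, derive src_changed.
Closure: {artifact_signed, cache_hit, compile_a, cond_3, deploy_prod, deploy_stage, format_ok, hdr_changed, link_bin, lint_clean, publish_ok, rollback_ready, run_integ, run_unit, src_changed, tag_release, tests_changed} — 17 facts.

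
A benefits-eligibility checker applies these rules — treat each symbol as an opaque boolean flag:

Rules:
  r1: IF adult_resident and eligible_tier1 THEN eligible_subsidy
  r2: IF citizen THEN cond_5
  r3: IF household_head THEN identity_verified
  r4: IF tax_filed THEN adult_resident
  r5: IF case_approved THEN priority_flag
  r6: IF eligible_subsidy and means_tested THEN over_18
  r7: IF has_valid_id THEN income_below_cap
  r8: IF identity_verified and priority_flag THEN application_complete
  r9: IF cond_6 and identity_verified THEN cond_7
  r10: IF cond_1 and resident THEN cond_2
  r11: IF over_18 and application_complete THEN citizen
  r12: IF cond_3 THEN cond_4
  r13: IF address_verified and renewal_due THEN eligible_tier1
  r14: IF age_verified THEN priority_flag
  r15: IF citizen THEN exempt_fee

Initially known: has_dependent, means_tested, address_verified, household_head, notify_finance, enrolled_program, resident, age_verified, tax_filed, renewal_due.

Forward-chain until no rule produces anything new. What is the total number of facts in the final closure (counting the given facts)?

[1] r3 [IF household_head THEN identity_verified]; r4 [IF tax_filed THEN adult_resident]; r13 [IF address_verified and renewal_due THEN eligible_tier1]; r14 [IF age_verified THEN priority_flag]. ⇒ new: identity_verified, adult_resident, eligible_tier1, priority_flag.
[2] r1 [IF adult_resident and eligible_tier1 THEN eligible_subsidy]; r8 [IF identity_verified and priority_flag THEN application_complete]. ⇒ new: eligible_subsidy, application_complete.
[3] r6 [IF eligible_subsidy and means_tested THEN over_18]. ⇒ new: over_18.
[4] r11 [IF over_18 and application_complete THEN citizen]. ⇒ new: citizen.
[5] r2 [IF citizen THEN cond_5]; r15 [IF citizen THEN exempt_fee]. ⇒ new: cond_5, exempt_fee.
Closure: {address_verified, adult_resident, age_verified, application_complete, citizen, cond_5, eligible_subsidy, eligible_tier1, enrolled_program, exempt_fee, has_dependent, household_head, identity_verified, means_tested, notify_finance, over_18, priority_flag, renewal_due, resident, tax_filed} — 20 facts.

20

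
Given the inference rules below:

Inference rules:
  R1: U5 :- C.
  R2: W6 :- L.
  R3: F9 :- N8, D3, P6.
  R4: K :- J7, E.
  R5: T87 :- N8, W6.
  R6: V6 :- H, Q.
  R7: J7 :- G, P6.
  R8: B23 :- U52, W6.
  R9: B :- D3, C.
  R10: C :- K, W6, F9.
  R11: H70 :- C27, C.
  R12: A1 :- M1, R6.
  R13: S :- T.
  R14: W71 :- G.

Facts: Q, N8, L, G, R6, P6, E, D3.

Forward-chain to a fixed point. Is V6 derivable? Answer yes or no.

Round 1: R2 [W6 :- L.]; R3 [F9 :- N8, D3, P6.]; R7 [J7 :- G, P6.]; R14 [W71 :- G.]. Adds W6, F9, J7, W71.
Round 2: R4 [K :- J7, E.]; R5 [T87 :- N8, W6.]. Adds K, T87.
Round 3: R10 [C :- K, W6, F9.]. Adds C.
Round 4: R1 [U5 :- C.]; R9 [B :- D3, C.]. Adds U5, B.
Fixed point reached. V6 is concluded only by R6; R6 needs H (never derived).

no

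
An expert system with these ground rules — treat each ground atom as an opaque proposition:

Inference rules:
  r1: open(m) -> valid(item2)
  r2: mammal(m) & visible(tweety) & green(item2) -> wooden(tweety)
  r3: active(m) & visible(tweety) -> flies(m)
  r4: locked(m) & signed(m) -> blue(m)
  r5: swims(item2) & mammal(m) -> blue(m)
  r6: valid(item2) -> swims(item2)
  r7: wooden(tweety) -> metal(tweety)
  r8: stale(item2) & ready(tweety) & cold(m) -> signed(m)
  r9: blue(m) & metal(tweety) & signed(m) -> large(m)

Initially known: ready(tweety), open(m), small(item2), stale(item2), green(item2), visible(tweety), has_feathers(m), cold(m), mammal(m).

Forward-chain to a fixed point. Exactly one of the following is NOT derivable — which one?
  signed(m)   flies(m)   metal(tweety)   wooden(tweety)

Round 1: r1 [open(m) -> valid(item2)]; r2 [mammal(m) & visible(tweety) & green(item2) -> wooden(tweety)]; r8 [stale(item2) & ready(tweety) & cold(m) -> signed(m)]. New: valid(item2), wooden(tweety), signed(m).
Round 2: r6 [valid(item2) -> swims(item2)]; r7 [wooden(tweety) -> metal(tweety)]. New: swims(item2), metal(tweety).
Round 3: r5 [swims(item2) & mammal(m) -> blue(m)]. New: blue(m).
Round 4: r9 [blue(m) & metal(tweety) & signed(m) -> large(m)]. New: large(m).
Derived: metal(tweety) (round 2), wooden(tweety) (round 1), signed(m) (round 1). flies(m) never appears in any round.

flies(m)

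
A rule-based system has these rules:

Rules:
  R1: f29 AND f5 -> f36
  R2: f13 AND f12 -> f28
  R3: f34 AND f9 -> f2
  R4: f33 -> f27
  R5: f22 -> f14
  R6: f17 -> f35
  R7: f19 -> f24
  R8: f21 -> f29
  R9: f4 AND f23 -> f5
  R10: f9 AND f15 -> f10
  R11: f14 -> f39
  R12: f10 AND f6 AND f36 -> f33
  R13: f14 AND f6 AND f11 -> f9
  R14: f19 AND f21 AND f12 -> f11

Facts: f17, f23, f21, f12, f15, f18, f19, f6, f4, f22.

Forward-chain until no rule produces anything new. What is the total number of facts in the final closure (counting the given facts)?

Round 1: R5 [f22 -> f14]; R6 [f17 -> f35]; R7 [f19 -> f24]; R8 [f21 -> f29]; R9 [f4 AND f23 -> f5]; R14 [f19 AND f21 AND f12 -> f11]. New: f14, f35, f24, f29, f5, f11.
Round 2: R1 [f29 AND f5 -> f36]; R11 [f14 -> f39]; R13 [f14 AND f6 AND f11 -> f9]. New: f36, f39, f9.
Round 3: R10 [f9 AND f15 -> f10]. New: f10.
Round 4: R12 [f10 AND f6 AND f36 -> f33]. New: f33.
Round 5: R4 [f33 -> f27]. New: f27.
Closure: {f10, f11, f12, f14, f15, f17, f18, f19, f21, f22, f23, f24, f27, f29, f33, f35, f36, f39, f4, f5, f6, f9} — 22 facts.

22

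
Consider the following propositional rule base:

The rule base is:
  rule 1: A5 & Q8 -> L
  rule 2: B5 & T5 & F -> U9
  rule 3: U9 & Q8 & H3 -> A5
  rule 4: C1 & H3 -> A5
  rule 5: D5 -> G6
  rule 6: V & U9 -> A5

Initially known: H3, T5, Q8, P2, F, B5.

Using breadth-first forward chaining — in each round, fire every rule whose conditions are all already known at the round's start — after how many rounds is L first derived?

3

[1] rule 2 [B5 & T5 & F -> U9]. ⇒ new: U9.
[2] rule 3 [U9 & Q8 & H3 -> A5]. ⇒ new: A5.
[3] rule 1 [A5 & Q8 -> L]. ⇒ new: L.
L first appears in round 3.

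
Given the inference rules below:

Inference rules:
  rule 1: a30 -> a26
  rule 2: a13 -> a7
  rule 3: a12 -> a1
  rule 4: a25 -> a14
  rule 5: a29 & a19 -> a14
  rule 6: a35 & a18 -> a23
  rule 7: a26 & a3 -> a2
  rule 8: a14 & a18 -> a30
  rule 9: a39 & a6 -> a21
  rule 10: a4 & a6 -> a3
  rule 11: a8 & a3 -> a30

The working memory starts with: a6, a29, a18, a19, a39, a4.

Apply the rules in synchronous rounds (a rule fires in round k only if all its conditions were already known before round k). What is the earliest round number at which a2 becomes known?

Round 1: rule 5 [a29 & a19 -> a14]; rule 9 [a39 & a6 -> a21]; rule 10 [a4 & a6 -> a3]. New: a14, a21, a3.
Round 2: rule 8 [a14 & a18 -> a30]. New: a30.
Round 3: rule 1 [a30 -> a26]. New: a26.
Round 4: rule 7 [a26 & a3 -> a2]. New: a2.
a2 first appears in round 4.

4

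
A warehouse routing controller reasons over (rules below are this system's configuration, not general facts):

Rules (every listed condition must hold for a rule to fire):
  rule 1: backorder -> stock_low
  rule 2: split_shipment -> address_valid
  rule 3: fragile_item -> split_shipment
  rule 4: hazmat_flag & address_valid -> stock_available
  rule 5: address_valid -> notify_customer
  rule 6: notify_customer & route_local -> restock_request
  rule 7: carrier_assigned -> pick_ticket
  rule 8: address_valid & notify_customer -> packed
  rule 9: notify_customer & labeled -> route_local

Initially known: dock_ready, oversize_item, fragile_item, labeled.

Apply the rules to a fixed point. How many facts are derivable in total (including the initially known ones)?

10

Round 1: rule 3 [fragile_item -> split_shipment]. New: split_shipment.
Round 2: rule 2 [split_shipment -> address_valid]. New: address_valid.
Round 3: rule 5 [address_valid -> notify_customer]. New: notify_customer.
Round 4: rule 8 [address_valid & notify_customer -> packed]; rule 9 [notify_customer & labeled -> route_local]. New: packed, route_local.
Round 5: rule 6 [notify_customer & route_local -> restock_request]. New: restock_request.
Closure: {address_valid, dock_ready, fragile_item, labeled, notify_customer, oversize_item, packed, restock_request, route_local, split_shipment} — 10 facts.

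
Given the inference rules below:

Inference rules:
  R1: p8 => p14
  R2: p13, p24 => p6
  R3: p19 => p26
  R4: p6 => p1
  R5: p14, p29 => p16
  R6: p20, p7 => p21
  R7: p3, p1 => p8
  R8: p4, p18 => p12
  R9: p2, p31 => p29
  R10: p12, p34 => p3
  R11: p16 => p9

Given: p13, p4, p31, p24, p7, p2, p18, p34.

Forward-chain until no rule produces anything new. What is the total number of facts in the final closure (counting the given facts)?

17

Round 1 fires R2, R8, R9, giving p6, p12, p29.
Round 2 fires R4, R10, giving p1, p3.
Round 3 fires R7, giving p8.
Round 4 fires R1, giving p14.
Round 5 fires R5, giving p16.
Round 6 fires R11, giving p9.
Closure: {p1, p12, p13, p14, p16, p18, p2, p24, p29, p3, p31, p34, p4, p6, p7, p8, p9} — 17 facts.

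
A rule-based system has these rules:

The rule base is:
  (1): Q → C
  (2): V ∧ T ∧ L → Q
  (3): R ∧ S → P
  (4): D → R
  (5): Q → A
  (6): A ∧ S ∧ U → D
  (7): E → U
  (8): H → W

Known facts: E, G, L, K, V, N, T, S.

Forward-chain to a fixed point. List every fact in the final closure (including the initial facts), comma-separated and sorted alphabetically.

A, C, D, E, G, K, L, N, P, Q, R, S, T, U, V

Round 1: (2) [V ∧ T ∧ L → Q]; (7) [E → U]. New: Q, U.
Round 2: (1) [Q → C]; (5) [Q → A]. New: C, A.
Round 3: (6) [A ∧ S ∧ U → D]. New: D.
Round 4: (4) [D → R]. New: R.
Round 5: (3) [R ∧ S → P]. New: P.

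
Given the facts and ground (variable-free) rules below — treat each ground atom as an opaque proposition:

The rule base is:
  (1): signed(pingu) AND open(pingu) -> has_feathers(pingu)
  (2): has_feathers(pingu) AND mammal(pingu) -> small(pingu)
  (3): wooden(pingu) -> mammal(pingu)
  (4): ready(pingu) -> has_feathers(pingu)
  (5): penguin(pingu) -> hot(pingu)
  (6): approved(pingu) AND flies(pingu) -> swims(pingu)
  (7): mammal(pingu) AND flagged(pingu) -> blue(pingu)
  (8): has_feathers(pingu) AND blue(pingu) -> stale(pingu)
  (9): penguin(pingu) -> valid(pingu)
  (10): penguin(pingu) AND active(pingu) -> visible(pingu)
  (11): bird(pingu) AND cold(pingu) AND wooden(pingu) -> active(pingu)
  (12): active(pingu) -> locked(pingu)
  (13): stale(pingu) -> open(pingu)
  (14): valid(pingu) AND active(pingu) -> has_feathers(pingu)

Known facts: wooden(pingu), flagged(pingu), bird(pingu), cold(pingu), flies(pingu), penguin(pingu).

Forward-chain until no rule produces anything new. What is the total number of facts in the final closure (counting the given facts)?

17

Round 1 — (3), (5), (9), (11), derive mammal(pingu), hot(pingu), valid(pingu), active(pingu).
Round 2 — (7), (10), (12), (14), derive blue(pingu), visible(pingu), locked(pingu), has_feathers(pingu).
Round 3 — (2), (8), derive small(pingu), stale(pingu).
Round 4 — (13), derive open(pingu).
Closure: {active(pingu), bird(pingu), blue(pingu), cold(pingu), flagged(pingu), flies(pingu), has_feathers(pingu), hot(pingu), locked(pingu), mammal(pingu), open(pingu), penguin(pingu), small(pingu), stale(pingu), valid(pingu), visible(pingu), wooden(pingu)} — 17 facts.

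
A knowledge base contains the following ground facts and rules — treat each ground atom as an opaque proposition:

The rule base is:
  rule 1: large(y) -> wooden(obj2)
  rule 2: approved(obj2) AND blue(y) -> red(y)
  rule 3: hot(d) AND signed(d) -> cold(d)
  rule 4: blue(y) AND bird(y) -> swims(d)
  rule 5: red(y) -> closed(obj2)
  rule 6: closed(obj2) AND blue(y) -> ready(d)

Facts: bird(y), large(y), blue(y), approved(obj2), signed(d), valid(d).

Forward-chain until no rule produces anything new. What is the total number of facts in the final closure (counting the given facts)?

11

Round 1 fires rule 1, rule 2, rule 4, giving wooden(obj2), red(y), swims(d).
Round 2 fires rule 5, giving closed(obj2).
Round 3 fires rule 6, giving ready(d).
Closure: {approved(obj2), bird(y), blue(y), closed(obj2), large(y), ready(d), red(y), signed(d), swims(d), valid(d), wooden(obj2)} — 11 facts.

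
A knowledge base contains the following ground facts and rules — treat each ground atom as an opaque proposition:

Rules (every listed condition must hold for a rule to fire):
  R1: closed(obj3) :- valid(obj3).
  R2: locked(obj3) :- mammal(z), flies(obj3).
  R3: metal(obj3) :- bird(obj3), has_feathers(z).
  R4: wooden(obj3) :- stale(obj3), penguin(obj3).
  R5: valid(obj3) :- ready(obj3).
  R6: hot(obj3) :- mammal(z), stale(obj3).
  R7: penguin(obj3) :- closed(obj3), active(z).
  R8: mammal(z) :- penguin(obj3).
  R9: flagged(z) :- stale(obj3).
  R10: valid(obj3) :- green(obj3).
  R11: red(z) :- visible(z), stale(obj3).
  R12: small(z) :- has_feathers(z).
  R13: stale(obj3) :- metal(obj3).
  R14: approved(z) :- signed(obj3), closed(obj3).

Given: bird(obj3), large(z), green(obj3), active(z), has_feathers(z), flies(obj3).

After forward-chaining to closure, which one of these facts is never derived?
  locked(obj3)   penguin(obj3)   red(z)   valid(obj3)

red(z)

Round 1: R3 [metal(obj3) :- bird(obj3), has_feathers(z).]; R10 [valid(obj3) :- green(obj3).]; R12 [small(z) :- has_feathers(z).]. New: metal(obj3), valid(obj3), small(z).
Round 2: R1 [closed(obj3) :- valid(obj3).]; R13 [stale(obj3) :- metal(obj3).]. New: closed(obj3), stale(obj3).
Round 3: R7 [penguin(obj3) :- closed(obj3), active(z).]; R9 [flagged(z) :- stale(obj3).]. New: penguin(obj3), flagged(z).
Round 4: R4 [wooden(obj3) :- stale(obj3), penguin(obj3).]; R8 [mammal(z) :- penguin(obj3).]. New: wooden(obj3), mammal(z).
Round 5: R2 [locked(obj3) :- mammal(z), flies(obj3).]; R6 [hot(obj3) :- mammal(z), stale(obj3).]. New: locked(obj3), hot(obj3).
Derived: penguin(obj3) (round 3), valid(obj3) (round 1), locked(obj3) (round 5). red(z) never appears in any round.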